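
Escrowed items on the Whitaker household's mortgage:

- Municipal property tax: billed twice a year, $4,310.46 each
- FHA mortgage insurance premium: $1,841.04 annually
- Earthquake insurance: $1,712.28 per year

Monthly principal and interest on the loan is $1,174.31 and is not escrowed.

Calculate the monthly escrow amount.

Municipal property tax = $4,310.46 × 2 = $8,620.92 annually
FHA mortgage insurance premium = $1,841.04 annually
Earthquake insurance = $1,712.28 annually
Annual escrow total = $12,174.24
Base monthly escrow = $12,174.24 / 12 = $1,014.52

$1,014.52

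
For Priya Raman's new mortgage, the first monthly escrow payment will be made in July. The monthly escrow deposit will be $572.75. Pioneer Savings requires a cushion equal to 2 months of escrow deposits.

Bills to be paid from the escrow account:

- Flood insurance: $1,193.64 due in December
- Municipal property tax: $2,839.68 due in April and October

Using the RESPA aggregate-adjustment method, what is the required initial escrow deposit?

Cushion = 2 × $572.75 = $1,145.50
Trial balance (start $0, +$572.75 each month, − disbursements):
  Jul: +$572.75 → $572.75
  Aug: +$572.75 → $1,145.50
  Sep: +$572.75 → $1,718.25
  Oct: +$572.75 − $2,839.68 → -$548.68
  Nov: +$572.75 → $24.07
  Dec: +$572.75 − $1,193.64 → -$596.82
  Jan: +$572.75 → -$24.07
  Feb: +$572.75 → $548.68
  Mar: +$572.75 → $1,121.43
  Apr: +$572.75 − $2,839.68 → -$1,145.50
  May: +$572.75 → -$572.75
  Jun: +$572.75 → $0.00
Lowest trial balance = -$1,145.50 (Apr)
Initial deposit = cushion − low point = $1,145.50 − (-$1,145.50) = $2,291.00

$2,291.00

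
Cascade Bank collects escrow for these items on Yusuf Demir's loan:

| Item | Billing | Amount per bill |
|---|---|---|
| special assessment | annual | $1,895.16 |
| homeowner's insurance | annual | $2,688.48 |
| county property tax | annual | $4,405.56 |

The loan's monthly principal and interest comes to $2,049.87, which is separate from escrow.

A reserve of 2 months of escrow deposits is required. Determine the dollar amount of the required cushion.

Special assessment = $1,895.16/yr
Homeowner's insurance = $2,688.48/yr
County property tax = $4,405.56/yr
Total per year = $1,895.16 + $2,688.48 + $4,405.56 = $8,989.20
Base monthly escrow = $8,989.20 ÷ 12 = $749.10
Reserve = 2 × $749.10 = $1,498.20

$1,498.20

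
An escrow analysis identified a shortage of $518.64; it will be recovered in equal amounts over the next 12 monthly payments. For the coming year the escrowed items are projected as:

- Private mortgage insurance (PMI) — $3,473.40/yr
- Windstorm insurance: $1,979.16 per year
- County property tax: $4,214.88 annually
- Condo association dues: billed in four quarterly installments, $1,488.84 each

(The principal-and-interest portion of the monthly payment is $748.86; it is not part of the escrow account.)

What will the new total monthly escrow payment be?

Private mortgage insurance (PMI) — $3,473.40/yr
Windstorm insurance — $1,979.16/yr
County property tax — $4,214.88/yr
Condo association dues — $1,488.84 × 4 = $5,955.36/yr
Yearly total = $3,473.40 + $1,979.16 + $4,214.88 + $5,955.36 = $15,622.80
Base monthly escrow = $15,622.80 ÷ 12 = $1,301.90
Shortage spread = $518.64 / 12 = $43.22/mo
New monthly escrow = $1,301.90 + $43.22 = $1,345.12

$1,345.12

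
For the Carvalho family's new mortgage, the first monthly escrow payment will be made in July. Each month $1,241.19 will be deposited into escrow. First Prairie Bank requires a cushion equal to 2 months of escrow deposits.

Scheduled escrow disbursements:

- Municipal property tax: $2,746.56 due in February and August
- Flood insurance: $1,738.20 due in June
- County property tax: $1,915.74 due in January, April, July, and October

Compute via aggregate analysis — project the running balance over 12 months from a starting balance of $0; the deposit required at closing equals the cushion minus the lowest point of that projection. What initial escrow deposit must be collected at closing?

$4,662.30

Cushion = 2 × $1,241.19 = $2,482.38
Trial balance (start $0, +$1,241.19 each month, − disbursements):
  Jul: +$1,241.19 − $1,915.74 → -$674.55
  Aug: +$1,241.19 − $2,746.56 → -$2,179.92
  Sep: +$1,241.19 → -$938.73
  Oct: +$1,241.19 − $1,915.74 → -$1,613.28
  Nov: +$1,241.19 → -$372.09
  Dec: +$1,241.19 → $869.10
  Jan: +$1,241.19 − $1,915.74 → $194.55
  Feb: +$1,241.19 − $2,746.56 → -$1,310.82
  Mar: +$1,241.19 → -$69.63
  Apr: +$1,241.19 − $1,915.74 → -$744.18
  May: +$1,241.19 → $497.01
  Jun: +$1,241.19 − $1,738.20 → $0.00
Lowest trial balance = -$2,179.92 (Aug)
Initial deposit = cushion − low point = $2,482.38 − (-$2,179.92) = $4,662.30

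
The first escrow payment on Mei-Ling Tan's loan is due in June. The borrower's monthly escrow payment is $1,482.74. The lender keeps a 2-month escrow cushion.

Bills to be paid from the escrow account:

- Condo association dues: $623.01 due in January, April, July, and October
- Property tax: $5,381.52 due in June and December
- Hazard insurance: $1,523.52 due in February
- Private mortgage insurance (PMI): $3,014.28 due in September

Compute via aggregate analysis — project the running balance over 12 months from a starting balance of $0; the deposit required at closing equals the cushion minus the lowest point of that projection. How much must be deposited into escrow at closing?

Cushion = 2 × $1,482.74 = $2,965.48
Trial balance (start $0, +$1,482.74 each month, − disbursements):
  Jun: +$1,482.74 − $5,381.52 → -$3,898.78
  Jul: +$1,482.74 − $623.01 → -$3,039.05
  Aug: +$1,482.74 → -$1,556.31
  Sep: +$1,482.74 − $3,014.28 → -$3,087.85
  Oct: +$1,482.74 − $623.01 → -$2,228.12
  Nov: +$1,482.74 → -$745.38
  Dec: +$1,482.74 − $5,381.52 → -$4,644.16
  Jan: +$1,482.74 − $623.01 → -$3,784.43
  Feb: +$1,482.74 − $1,523.52 → -$3,825.21
  Mar: +$1,482.74 → -$2,342.47
  Apr: +$1,482.74 − $623.01 → -$1,482.74
  May: +$1,482.74 → $0.00
Lowest trial balance = -$4,644.16 (Dec)
Initial deposit = cushion − low point = $2,965.48 − (-$4,644.16) = $7,609.64

$7,609.64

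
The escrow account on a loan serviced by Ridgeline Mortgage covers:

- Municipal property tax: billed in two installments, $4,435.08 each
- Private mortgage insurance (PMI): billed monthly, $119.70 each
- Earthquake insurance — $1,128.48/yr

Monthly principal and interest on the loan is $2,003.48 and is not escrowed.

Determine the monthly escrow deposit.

Municipal property tax: $4,435.08 × 2 = $8,870.16/yr
Private mortgage insurance (PMI): $119.70 × 12 = $1,436.40/yr
Earthquake insurance: $1,128.48/yr
Yearly total = $11,435.04
Base monthly escrow = $11,435.04 / 12 = $952.92

$952.92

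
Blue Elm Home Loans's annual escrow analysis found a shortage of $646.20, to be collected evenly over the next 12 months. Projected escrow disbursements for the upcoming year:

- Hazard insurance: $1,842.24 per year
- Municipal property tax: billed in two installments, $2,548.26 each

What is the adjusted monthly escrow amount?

Hazard insurance = $1,842.24 per year
Municipal property tax = $2,548.26 × 2 = $5,096.52 per year
Total annual escrow = $6,938.76
Base monthly escrow = $6,938.76 ÷ 12 = $578.23
Shortage spread = $646.20 / 12 = $53.85/mo
Adjusted monthly = $578.23 + $53.85 = $632.08

$632.08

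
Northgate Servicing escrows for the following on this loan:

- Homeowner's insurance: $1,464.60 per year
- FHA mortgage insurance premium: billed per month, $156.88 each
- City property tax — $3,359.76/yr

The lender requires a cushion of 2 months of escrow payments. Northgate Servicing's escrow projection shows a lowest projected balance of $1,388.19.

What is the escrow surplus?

$270.37

Homeowner's insurance = $1,464.60/yr
FHA mortgage insurance premium = $156.88 × 12 = $1,882.56/yr
City property tax = $3,359.76/yr
Total per year = $6,706.92
Monthly = $6,706.92 / 12 = $558.91
Cushion = 2 × $558.91 = $1,117.82
Surplus = $1,388.19 − $1,117.82 = $270.37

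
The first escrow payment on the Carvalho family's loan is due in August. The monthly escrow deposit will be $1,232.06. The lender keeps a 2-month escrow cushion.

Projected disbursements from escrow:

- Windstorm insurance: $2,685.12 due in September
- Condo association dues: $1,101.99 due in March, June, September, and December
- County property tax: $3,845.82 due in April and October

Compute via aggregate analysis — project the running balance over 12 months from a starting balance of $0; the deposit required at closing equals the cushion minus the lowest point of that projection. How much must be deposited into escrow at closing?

$6,400.87

Cushion = 2 × $1,232.06 = $2,464.12
Trial balance (start $0, +$1,232.06 each month, − disbursements):
  Aug: +$1,232.06 → $1,232.06
  Sep: +$1,232.06 − $3,787.11 → -$1,322.99
  Oct: +$1,232.06 − $3,845.82 → -$3,936.75
  Nov: +$1,232.06 → -$2,704.69
  Dec: +$1,232.06 − $1,101.99 → -$2,574.62
  Jan: +$1,232.06 → -$1,342.56
  Feb: +$1,232.06 → -$110.50
  Mar: +$1,232.06 − $1,101.99 → $19.57
  Apr: +$1,232.06 − $3,845.82 → -$2,594.19
  May: +$1,232.06 → -$1,362.13
  Jun: +$1,232.06 − $1,101.99 → -$1,232.06
  Jul: +$1,232.06 → $0.00
Lowest trial balance = -$3,936.75 (Oct)
Initial deposit = cushion − low point = $2,464.12 − (-$3,936.75) = $6,400.87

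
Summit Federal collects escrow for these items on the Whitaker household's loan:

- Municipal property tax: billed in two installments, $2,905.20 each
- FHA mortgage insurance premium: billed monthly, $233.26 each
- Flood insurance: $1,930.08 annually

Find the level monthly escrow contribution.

Municipal property tax = $2,905.20 × 2 = $5,810.40/yr
FHA mortgage insurance premium = $233.26 × 12 = $2,799.12/yr
Flood insurance = $1,930.08/yr
Total annual escrow = $10,539.60
Monthly escrow = $10,539.60 ÷ 12 = $878.30

$878.30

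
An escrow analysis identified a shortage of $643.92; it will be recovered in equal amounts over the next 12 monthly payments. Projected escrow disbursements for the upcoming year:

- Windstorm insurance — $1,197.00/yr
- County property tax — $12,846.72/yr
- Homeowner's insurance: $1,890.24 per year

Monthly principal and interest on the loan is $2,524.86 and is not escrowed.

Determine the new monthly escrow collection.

Windstorm insurance — $1,197.00
County property tax — $12,846.72
Homeowner's insurance — $1,890.24
Total per year = $1,197.00 + $12,846.72 + $1,890.24 = $15,933.96
Monthly = $15,933.96 / 12 = $1,327.83
Shortage spread = $643.92 ÷ 12 = $53.66/mo
Adjusted monthly = $1,327.83 + $53.66 = $1,381.49

$1,381.49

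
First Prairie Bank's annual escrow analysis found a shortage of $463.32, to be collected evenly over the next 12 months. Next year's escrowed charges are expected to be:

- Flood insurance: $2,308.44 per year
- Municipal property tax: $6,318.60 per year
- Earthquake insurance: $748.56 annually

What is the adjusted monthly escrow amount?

Flood insurance: $2,308.44/yr
Municipal property tax: $6,318.60/yr
Earthquake insurance: $748.56/yr
Total per year = $9,375.60
Per month = $9,375.60 / 12 = $781.30
Shortage spread = $463.32 ÷ 12 = $38.61/mo
Adjusted monthly = $781.30 + $38.61 = $819.91

$819.91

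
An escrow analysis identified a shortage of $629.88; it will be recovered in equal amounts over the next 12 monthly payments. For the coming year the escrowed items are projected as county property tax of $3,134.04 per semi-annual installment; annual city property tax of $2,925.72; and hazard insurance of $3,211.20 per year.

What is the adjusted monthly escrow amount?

County property tax: $3,134.04 × 2 = $6,268.08
City property tax: $2,925.72
Hazard insurance: $3,211.20
Yearly total = $12,405.00
Per month = $12,405.00 / 12 = $1,033.75
Monthly shortage recovery: $629.88 ÷ 12 = $52.49
Adjusted monthly = $1,033.75 + $52.49 = $1,086.24

$1,086.24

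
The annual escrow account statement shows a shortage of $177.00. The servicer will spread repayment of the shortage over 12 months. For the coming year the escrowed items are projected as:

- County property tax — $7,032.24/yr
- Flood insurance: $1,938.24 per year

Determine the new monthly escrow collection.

County property tax = $7,032.24 annually
Flood insurance = $1,938.24 annually
Total per year = $8,970.48
Base monthly escrow = $8,970.48 / 12 = $747.54
Shortage spread = $177.00 ÷ 12 = $14.75/mo
Adjusted monthly = $747.54 + $14.75 = $762.29

$762.29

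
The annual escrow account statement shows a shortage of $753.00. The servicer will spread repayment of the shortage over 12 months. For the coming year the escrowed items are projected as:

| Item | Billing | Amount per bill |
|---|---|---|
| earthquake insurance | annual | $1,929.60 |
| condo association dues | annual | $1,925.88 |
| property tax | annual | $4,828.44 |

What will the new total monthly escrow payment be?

Earthquake insurance: $1,929.60 annually
Condo association dues: $1,925.88 annually
Property tax: $4,828.44 annually
Total annual escrow = $8,683.92
Monthly escrow = $8,683.92 / 12 = $723.66
Shortage spread = $753.00 / 12 = $62.75/mo
New monthly escrow = $723.66 + $62.75 = $786.41

$786.41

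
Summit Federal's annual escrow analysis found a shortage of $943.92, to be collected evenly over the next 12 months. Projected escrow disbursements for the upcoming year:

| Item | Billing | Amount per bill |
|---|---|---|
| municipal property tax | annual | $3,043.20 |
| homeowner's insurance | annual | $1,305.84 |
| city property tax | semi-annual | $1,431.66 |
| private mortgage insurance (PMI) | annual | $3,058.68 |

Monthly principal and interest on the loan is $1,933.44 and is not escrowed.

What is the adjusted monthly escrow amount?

Municipal property tax — $3,043.20
Homeowner's insurance — $1,305.84
City property tax — $1,431.66 × 2 = $2,863.32
Private mortgage insurance (PMI) — $3,058.68
Combined annual = $10,271.04
Per month = $10,271.04 ÷ 12 = $855.92
Monthly shortage recovery: $943.92 ÷ 12 = $78.66
New monthly escrow = $855.92 + $78.66 = $934.58

$934.58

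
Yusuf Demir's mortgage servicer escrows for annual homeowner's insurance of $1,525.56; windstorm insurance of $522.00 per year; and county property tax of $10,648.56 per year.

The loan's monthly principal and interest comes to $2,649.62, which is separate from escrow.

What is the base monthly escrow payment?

Homeowner's insurance = $1,525.56/yr
Windstorm insurance = $522.00/yr
County property tax = $10,648.56/yr
Annual escrow total = $1,525.56 + $522.00 + $10,648.56 = $12,696.12
Monthly escrow = $12,696.12 / 12 = $1,058.01

$1,058.01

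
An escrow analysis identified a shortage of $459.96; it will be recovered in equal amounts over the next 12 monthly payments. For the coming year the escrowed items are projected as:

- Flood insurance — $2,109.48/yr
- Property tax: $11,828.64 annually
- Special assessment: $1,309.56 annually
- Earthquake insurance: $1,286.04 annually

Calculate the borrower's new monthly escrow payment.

$1,416.14

Flood insurance = $2,109.48
Property tax = $11,828.64
Special assessment = $1,309.56
Earthquake insurance = $1,286.04
Total per year = $2,109.48 + $11,828.64 + $1,309.56 + $1,286.04 = $16,533.72
Per month = $16,533.72 / 12 = $1,377.81
Shortage per month = $459.96 / 12 = $38.33
New monthly escrow = $1,377.81 + $38.33 = $1,416.14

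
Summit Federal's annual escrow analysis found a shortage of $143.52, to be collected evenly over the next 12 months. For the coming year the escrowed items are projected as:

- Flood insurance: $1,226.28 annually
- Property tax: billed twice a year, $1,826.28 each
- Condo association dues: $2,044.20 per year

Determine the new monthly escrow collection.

Flood insurance — $1,226.28
Property tax — $1,826.28 × 2 = $3,652.56
Condo association dues — $2,044.20
Combined annual = $1,226.28 + $3,652.56 + $2,044.20 = $6,923.04
Base monthly escrow = $6,923.04 ÷ 12 = $576.92
Shortage spread = $143.52 ÷ 12 = $11.96/mo
Adjusted monthly = $576.92 + $11.96 = $588.88

$588.88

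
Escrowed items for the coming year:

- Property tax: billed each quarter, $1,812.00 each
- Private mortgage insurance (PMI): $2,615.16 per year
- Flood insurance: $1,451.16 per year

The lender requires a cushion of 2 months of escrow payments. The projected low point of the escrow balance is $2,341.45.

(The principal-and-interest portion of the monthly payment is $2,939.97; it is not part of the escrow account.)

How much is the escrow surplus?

$455.73

Property tax — $1,812.00 × 4 = $7,248.00
Private mortgage insurance (PMI) — $2,615.16
Flood insurance — $1,451.16
Combined annual = $7,248.00 + $2,615.16 + $1,451.16 = $11,314.32
Monthly escrow = $11,314.32 ÷ 12 = $942.86
Required cushion = 2 × $942.86 = $1,885.72
Surplus = $2,341.45 − $1,885.72 = $455.73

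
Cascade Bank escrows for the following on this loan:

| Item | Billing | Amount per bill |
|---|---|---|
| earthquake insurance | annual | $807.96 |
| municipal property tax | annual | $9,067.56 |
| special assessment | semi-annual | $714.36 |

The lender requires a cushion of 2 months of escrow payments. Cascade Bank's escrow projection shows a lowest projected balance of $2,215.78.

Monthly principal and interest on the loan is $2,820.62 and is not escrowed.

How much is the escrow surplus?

$331.74

Earthquake insurance: $807.96/yr
Municipal property tax: $9,067.56/yr
Special assessment: $714.36 × 2 = $1,428.72/yr
Total per year = $807.96 + $9,067.56 + $1,428.72 = $11,304.24
Per month = $11,304.24 / 12 = $942.02
Required cushion = 2 × $942.02 = $1,884.04
Excess over cushion: $2,215.78 − $1,884.04 = $331.74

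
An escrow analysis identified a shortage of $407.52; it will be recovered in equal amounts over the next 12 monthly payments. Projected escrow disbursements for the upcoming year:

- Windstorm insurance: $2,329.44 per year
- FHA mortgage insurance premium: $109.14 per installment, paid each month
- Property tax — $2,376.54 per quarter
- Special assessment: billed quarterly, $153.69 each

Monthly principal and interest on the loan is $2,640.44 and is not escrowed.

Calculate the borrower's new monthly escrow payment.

Windstorm insurance: $2,329.44 annually
FHA mortgage insurance premium: $109.14 × 12 = $1,309.68 annually
Property tax: $2,376.54 × 4 = $9,506.16 annually
Special assessment: $153.69 × 4 = $614.76 annually
Yearly total = $2,329.44 + $1,309.68 + $9,506.16 + $614.76 = $13,760.04
Base monthly escrow = $13,760.04 / 12 = $1,146.67
Monthly shortage recovery: $407.52 / 12 = $33.96
Adjusted monthly = $1,146.67 + $33.96 = $1,180.63

$1,180.63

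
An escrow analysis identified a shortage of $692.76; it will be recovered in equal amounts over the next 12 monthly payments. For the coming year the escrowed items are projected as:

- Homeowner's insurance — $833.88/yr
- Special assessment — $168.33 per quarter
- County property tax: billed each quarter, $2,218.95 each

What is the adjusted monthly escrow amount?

Homeowner's insurance — $833.88
Special assessment — $168.33 × 4 = $673.32
County property tax — $2,218.95 × 4 = $8,875.80
Total annual escrow = $833.88 + $673.32 + $8,875.80 = $10,383.00
Per month = $10,383.00 ÷ 12 = $865.25
Shortage per month = $692.76 / 12 = $57.73
Adjusted monthly = $865.25 + $57.73 = $922.98

$922.98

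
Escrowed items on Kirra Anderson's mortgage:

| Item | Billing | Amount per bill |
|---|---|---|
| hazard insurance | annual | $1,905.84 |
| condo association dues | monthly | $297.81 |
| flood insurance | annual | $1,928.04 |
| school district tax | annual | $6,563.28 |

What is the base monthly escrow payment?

$1,164.24

Hazard insurance: $1,905.84 per year
Condo association dues: $297.81 × 12 = $3,573.72 per year
Flood insurance: $1,928.04 per year
School district tax: $6,563.28 per year
Annual escrow total = $13,970.88
Monthly = $13,970.88 ÷ 12 = $1,164.24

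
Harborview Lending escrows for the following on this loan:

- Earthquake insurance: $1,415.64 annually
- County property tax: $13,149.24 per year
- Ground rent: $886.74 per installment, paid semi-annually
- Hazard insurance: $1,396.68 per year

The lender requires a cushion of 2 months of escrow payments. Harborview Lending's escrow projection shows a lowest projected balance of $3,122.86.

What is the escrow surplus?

Earthquake insurance: $1,415.64 annually
County property tax: $13,149.24 annually
Ground rent: $886.74 × 2 = $1,773.48 annually
Hazard insurance: $1,396.68 annually
Combined annual = $17,735.04
Monthly escrow = $17,735.04 ÷ 12 = $1,477.92
Cushion = 2 × $1,477.92 = $2,955.84
Excess over cushion: $3,122.86 − $2,955.84 = $167.02

$167.02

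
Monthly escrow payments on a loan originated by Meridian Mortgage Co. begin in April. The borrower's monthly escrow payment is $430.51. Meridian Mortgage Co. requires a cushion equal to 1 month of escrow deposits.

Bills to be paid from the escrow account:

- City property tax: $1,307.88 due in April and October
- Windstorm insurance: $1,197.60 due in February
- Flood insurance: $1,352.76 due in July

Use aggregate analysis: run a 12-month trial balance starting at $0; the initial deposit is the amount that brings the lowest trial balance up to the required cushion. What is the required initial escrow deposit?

$1,385.46

Cushion = 1 × $430.51 = $430.51
Trial balance (start $0, +$430.51 each month, − disbursements):
  Apr: +$430.51 − $1,307.88 → -$877.37
  May: +$430.51 → -$446.86
  Jun: +$430.51 → -$16.35
  Jul: +$430.51 − $1,352.76 → -$938.60
  Aug: +$430.51 → -$508.09
  Sep: +$430.51 → -$77.58
  Oct: +$430.51 − $1,307.88 → -$954.95
  Nov: +$430.51 → -$524.44
  Dec: +$430.51 → -$93.93
  Jan: +$430.51 → $336.58
  Feb: +$430.51 − $1,197.60 → -$430.51
  Mar: +$430.51 → $0.00
Lowest trial balance = -$954.95 (Oct)
Initial deposit = cushion − low point = $430.51 − (-$954.95) = $1,385.46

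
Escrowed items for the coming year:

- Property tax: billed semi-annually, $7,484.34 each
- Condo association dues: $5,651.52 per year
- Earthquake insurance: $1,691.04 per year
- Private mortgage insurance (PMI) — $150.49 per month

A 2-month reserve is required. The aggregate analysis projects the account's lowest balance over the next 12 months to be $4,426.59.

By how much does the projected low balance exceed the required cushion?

$407.07

Property tax: $7,484.34 × 2 = $14,968.68
Condo association dues: $5,651.52
Earthquake insurance: $1,691.04
Private mortgage insurance (PMI): $150.49 × 12 = $1,805.88
Yearly total = $24,117.12
Monthly = $24,117.12 / 12 = $2,009.76
Cushion = 2 × $2,009.76 = $4,019.52
Surplus = $4,426.59 − $4,019.52 = $407.07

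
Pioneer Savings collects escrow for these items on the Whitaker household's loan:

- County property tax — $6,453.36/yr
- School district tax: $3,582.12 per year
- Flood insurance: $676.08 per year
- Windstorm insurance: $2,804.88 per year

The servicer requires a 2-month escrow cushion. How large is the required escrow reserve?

County property tax = $6,453.36/yr
School district tax = $3,582.12/yr
Flood insurance = $676.08/yr
Windstorm insurance = $2,804.88/yr
Yearly total = $6,453.36 + $3,582.12 + $676.08 + $2,804.88 = $13,516.44
Base monthly escrow = $13,516.44 ÷ 12 = $1,126.37
Reserve = 2 × $1,126.37 = $2,252.74

$2,252.74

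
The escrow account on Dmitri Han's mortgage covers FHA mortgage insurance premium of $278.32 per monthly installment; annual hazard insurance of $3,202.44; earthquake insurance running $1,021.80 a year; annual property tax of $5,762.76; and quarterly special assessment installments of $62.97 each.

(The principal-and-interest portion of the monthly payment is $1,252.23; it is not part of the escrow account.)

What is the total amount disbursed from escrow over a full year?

FHA mortgage insurance premium: $278.32 × 12 = $3,339.84 annually
Hazard insurance: $3,202.44 annually
Earthquake insurance: $1,021.80 annually
Property tax: $5,762.76 annually
Special assessment: $62.97 × 4 = $251.88 annually
Total per year = $3,339.84 + $3,202.44 + $1,021.80 + $5,762.76 + $251.88 = $13,578.72

$13,578.72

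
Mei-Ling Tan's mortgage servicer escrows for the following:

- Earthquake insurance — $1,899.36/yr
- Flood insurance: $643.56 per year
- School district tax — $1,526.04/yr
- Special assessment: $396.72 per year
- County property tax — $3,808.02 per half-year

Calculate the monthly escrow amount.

$1,006.81

Earthquake insurance: $1,899.36 per year
Flood insurance: $643.56 per year
School district tax: $1,526.04 per year
Special assessment: $396.72 per year
County property tax: $3,808.02 × 2 = $7,616.04 per year
Annual escrow total = $1,899.36 + $643.56 + $1,526.04 + $396.72 + $7,616.04 = $12,081.72
Monthly escrow = $12,081.72 / 12 = $1,006.81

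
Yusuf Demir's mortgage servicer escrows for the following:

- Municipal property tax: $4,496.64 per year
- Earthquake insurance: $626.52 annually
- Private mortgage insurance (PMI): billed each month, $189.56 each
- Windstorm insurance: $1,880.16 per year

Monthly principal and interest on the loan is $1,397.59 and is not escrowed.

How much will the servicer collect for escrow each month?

$773.17

Municipal property tax = $4,496.64
Earthquake insurance = $626.52
Private mortgage insurance (PMI) = $189.56 × 12 = $2,274.72
Windstorm insurance = $1,880.16
Combined annual = $4,496.64 + $626.52 + $2,274.72 + $1,880.16 = $9,278.04
Per month = $9,278.04 / 12 = $773.17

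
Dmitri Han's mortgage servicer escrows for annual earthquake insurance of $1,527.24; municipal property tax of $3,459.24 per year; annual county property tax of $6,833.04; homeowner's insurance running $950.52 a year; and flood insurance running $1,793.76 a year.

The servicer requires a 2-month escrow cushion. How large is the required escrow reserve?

Earthquake insurance = $1,527.24/yr
Municipal property tax = $3,459.24/yr
County property tax = $6,833.04/yr
Homeowner's insurance = $950.52/yr
Flood insurance = $1,793.76/yr
Total per year = $1,527.24 + $3,459.24 + $6,833.04 + $950.52 + $1,793.76 = $14,563.80
Base monthly escrow = $14,563.80 / 12 = $1,213.65
Cushion = 2 × $1,213.65 = $2,427.30

$2,427.30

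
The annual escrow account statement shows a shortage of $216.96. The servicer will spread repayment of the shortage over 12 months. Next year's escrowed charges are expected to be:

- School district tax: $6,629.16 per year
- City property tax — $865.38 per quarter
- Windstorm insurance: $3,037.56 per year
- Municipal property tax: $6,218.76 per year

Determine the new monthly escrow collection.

School district tax = $6,629.16 per year
City property tax = $865.38 × 4 = $3,461.52 per year
Windstorm insurance = $3,037.56 per year
Municipal property tax = $6,218.76 per year
Annual escrow total = $6,629.16 + $3,461.52 + $3,037.56 + $6,218.76 = $19,347.00
Monthly = $19,347.00 ÷ 12 = $1,612.25
Shortage per month = $216.96 ÷ 12 = $18.08
New monthly escrow = $1,612.25 + $18.08 = $1,630.33

$1,630.33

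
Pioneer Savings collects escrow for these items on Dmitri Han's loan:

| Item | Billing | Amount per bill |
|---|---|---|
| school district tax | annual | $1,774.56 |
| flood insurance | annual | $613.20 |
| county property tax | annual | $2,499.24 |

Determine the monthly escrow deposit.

$407.25

School district tax — $1,774.56
Flood insurance — $613.20
County property tax — $2,499.24
Total per year = $1,774.56 + $613.20 + $2,499.24 = $4,887.00
Per month = $4,887.00 ÷ 12 = $407.25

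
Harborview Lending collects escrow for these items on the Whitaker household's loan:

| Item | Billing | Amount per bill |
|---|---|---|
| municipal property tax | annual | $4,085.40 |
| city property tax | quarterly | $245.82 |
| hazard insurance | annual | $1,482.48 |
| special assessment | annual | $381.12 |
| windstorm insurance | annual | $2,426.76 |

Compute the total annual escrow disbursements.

$9,359.04

Municipal property tax: $4,085.40/yr
City property tax: $245.82 × 4 = $983.28/yr
Hazard insurance: $1,482.48/yr
Special assessment: $381.12/yr
Windstorm insurance: $2,426.76/yr
Yearly total = $9,359.04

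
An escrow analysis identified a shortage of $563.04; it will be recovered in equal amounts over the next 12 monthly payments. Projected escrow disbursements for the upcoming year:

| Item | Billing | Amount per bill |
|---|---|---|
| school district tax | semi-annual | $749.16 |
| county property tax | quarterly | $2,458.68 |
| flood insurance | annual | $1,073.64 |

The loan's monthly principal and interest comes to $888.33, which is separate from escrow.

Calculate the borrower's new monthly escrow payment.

School district tax: $749.16 × 2 = $1,498.32 annually
County property tax: $2,458.68 × 4 = $9,834.72 annually
Flood insurance: $1,073.64 annually
Combined annual = $1,498.32 + $9,834.72 + $1,073.64 = $12,406.68
Per month = $12,406.68 ÷ 12 = $1,033.89
Shortage spread = $563.04 / 12 = $46.92/mo
Adjusted monthly = $1,033.89 + $46.92 = $1,080.81

$1,080.81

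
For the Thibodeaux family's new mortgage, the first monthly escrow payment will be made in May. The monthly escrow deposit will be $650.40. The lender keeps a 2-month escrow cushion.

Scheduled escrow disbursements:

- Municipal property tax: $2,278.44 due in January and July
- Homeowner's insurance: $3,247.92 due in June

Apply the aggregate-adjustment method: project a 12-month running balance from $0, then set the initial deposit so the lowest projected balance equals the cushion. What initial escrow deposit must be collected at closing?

$4,875.96

Cushion = 2 × $650.40 = $1,300.80
Trial balance (start $0, +$650.40 each month, − disbursements):
  May: +$650.40 → $650.40
  Jun: +$650.40 − $3,247.92 → -$1,947.12
  Jul: +$650.40 − $2,278.44 → -$3,575.16
  Aug: +$650.40 → -$2,924.76
  Sep: +$650.40 → -$2,274.36
  Oct: +$650.40 → -$1,623.96
  Nov: +$650.40 → -$973.56
  Dec: +$650.40 → -$323.16
  Jan: +$650.40 − $2,278.44 → -$1,951.20
  Feb: +$650.40 → -$1,300.80
  Mar: +$650.40 → -$650.40
  Apr: +$650.40 → $0.00
Lowest trial balance = -$3,575.16 (Jul)
Initial deposit = cushion − low point = $1,300.80 − (-$3,575.16) = $4,875.96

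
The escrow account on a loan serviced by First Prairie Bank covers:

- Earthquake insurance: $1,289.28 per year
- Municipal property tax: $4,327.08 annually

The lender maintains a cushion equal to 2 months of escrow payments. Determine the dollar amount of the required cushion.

Earthquake insurance = $1,289.28
Municipal property tax = $4,327.08
Total annual escrow = $5,616.36
Monthly escrow = $5,616.36 ÷ 12 = $468.03
Cushion = 2 × $468.03 = $936.06

$936.06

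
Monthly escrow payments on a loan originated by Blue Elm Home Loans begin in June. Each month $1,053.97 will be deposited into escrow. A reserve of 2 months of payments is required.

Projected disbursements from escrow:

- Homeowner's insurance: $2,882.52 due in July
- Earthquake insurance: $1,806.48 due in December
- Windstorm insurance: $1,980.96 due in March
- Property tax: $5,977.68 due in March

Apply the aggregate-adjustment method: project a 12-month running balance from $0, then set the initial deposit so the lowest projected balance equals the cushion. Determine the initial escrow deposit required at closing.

$4,215.88

Cushion = 2 × $1,053.97 = $2,107.94
Trial balance (start $0, +$1,053.97 each month, − disbursements):
  Jun: +$1,053.97 → $1,053.97
  Jul: +$1,053.97 − $2,882.52 → -$774.58
  Aug: +$1,053.97 → $279.39
  Sep: +$1,053.97 → $1,333.36
  Oct: +$1,053.97 → $2,387.33
  Nov: +$1,053.97 → $3,441.30
  Dec: +$1,053.97 − $1,806.48 → $2,688.79
  Jan: +$1,053.97 → $3,742.76
  Feb: +$1,053.97 → $4,796.73
  Mar: +$1,053.97 − $7,958.64 → -$2,107.94
  Apr: +$1,053.97 → -$1,053.97
  May: +$1,053.97 → $0.00
Lowest trial balance = -$2,107.94 (Mar)
Initial deposit = cushion − low point = $2,107.94 − (-$2,107.94) = $4,215.88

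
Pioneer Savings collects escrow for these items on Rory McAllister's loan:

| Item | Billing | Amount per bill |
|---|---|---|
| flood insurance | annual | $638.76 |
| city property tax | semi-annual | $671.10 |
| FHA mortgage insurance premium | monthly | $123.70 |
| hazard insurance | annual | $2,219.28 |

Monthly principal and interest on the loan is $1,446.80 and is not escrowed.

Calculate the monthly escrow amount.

Flood insurance: $638.76
City property tax: $671.10 × 2 = $1,342.20
FHA mortgage insurance premium: $123.70 × 12 = $1,484.40
Hazard insurance: $2,219.28
Total per year = $5,684.64
Monthly escrow = $5,684.64 / 12 = $473.72

$473.72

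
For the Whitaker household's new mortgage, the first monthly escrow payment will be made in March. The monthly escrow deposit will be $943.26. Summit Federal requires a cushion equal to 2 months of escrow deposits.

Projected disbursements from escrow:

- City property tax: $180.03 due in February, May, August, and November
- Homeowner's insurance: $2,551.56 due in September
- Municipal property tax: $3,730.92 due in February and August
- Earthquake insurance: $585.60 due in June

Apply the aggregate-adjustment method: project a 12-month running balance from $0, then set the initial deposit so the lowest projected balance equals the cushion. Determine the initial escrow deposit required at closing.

Cushion = 2 × $943.26 = $1,886.52
Trial balance (start $0, +$943.26 each month, − disbursements):
  Mar: +$943.26 → $943.26
  Apr: +$943.26 → $1,886.52
  May: +$943.26 − $180.03 → $2,649.75
  Jun: +$943.26 − $585.60 → $3,007.41
  Jul: +$943.26 → $3,950.67
  Aug: +$943.26 − $3,910.95 → $982.98
  Sep: +$943.26 − $2,551.56 → -$625.32
  Oct: +$943.26 → $317.94
  Nov: +$943.26 − $180.03 → $1,081.17
  Dec: +$943.26 → $2,024.43
  Jan: +$943.26 → $2,967.69
  Feb: +$943.26 − $3,910.95 → $0.00
Lowest trial balance = -$625.32 (Sep)
Initial deposit = cushion − low point = $1,886.52 − (-$625.32) = $2,511.84

$2,511.84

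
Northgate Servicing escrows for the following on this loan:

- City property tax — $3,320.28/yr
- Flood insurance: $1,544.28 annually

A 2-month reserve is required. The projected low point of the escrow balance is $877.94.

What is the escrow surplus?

$67.18

City property tax = $3,320.28 per year
Flood insurance = $1,544.28 per year
Total annual escrow = $4,864.56
Per month = $4,864.56 ÷ 12 = $405.38
Required reserve = 2 × $405.38 = $810.76
Excess over cushion: $877.94 − $810.76 = $67.18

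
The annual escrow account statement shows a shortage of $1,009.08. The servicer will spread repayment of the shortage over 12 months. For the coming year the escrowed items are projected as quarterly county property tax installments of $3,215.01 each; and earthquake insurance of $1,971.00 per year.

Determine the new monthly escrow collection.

County property tax: $3,215.01 × 4 = $12,860.04
Earthquake insurance: $1,971.00
Total per year = $12,860.04 + $1,971.00 = $14,831.04
Per month = $14,831.04 ÷ 12 = $1,235.92
Monthly shortage recovery: $1,009.08 / 12 = $84.09
Adjusted monthly = $1,235.92 + $84.09 = $1,320.01

$1,320.01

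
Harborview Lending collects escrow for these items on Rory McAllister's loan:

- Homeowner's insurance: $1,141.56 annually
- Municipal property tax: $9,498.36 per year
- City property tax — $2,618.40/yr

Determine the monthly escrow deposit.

Homeowner's insurance = $1,141.56 per year
Municipal property tax = $9,498.36 per year
City property tax = $2,618.40 per year
Annual escrow total = $1,141.56 + $9,498.36 + $2,618.40 = $13,258.32
Base monthly escrow = $13,258.32 ÷ 12 = $1,104.86

$1,104.86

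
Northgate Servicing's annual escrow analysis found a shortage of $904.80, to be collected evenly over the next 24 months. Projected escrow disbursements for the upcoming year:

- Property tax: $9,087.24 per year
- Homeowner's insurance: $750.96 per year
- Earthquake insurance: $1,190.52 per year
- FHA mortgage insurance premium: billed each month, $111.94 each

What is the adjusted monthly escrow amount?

$1,068.70

Property tax = $9,087.24 annually
Homeowner's insurance = $750.96 annually
Earthquake insurance = $1,190.52 annually
FHA mortgage insurance premium = $111.94 × 12 = $1,343.28 annually
Combined annual = $9,087.24 + $750.96 + $1,190.52 + $1,343.28 = $12,372.00
Base monthly escrow = $12,372.00 ÷ 12 = $1,031.00
Shortage per month = $904.80 / 24 = $37.70
Adjusted monthly = $1,031.00 + $37.70 = $1,068.70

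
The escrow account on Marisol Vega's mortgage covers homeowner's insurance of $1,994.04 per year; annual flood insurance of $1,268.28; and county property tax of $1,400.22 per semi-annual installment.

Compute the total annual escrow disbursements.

$6,062.76

Homeowner's insurance: $1,994.04 per year
Flood insurance: $1,268.28 per year
County property tax: $1,400.22 × 2 = $2,800.44 per year
Yearly total = $6,062.76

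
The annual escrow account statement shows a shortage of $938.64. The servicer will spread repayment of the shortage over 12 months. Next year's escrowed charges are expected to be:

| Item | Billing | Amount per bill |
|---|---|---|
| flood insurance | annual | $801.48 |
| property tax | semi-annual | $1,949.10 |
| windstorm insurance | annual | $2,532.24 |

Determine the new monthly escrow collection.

Flood insurance — $801.48
Property tax — $1,949.10 × 2 = $3,898.20
Windstorm insurance — $2,532.24
Annual escrow total = $7,231.92
Base monthly escrow = $7,231.92 / 12 = $602.66
Shortage spread = $938.64 ÷ 12 = $78.22/mo
New monthly escrow = $602.66 + $78.22 = $680.88

$680.88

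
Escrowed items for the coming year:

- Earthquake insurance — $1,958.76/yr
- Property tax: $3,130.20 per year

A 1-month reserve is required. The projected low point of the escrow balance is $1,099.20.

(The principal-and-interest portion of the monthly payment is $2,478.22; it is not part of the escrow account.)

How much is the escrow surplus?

$675.12

Earthquake insurance: $1,958.76/yr
Property tax: $3,130.20/yr
Combined annual = $1,958.76 + $3,130.20 = $5,088.96
Monthly = $5,088.96 ÷ 12 = $424.08
Required cushion = 1 × $424.08 = $424.08
Surplus = $1,099.20 − $424.08 = $675.12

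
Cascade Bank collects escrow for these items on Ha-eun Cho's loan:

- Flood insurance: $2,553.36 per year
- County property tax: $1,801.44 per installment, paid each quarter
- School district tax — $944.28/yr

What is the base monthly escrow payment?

$891.95

Flood insurance = $2,553.36
County property tax = $1,801.44 × 4 = $7,205.76
School district tax = $944.28
Total annual escrow = $10,703.40
Monthly escrow = $10,703.40 ÷ 12 = $891.95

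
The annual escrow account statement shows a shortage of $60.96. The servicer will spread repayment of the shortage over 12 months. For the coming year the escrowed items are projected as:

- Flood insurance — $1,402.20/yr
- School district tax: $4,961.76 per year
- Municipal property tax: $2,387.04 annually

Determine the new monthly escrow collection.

$734.33

Flood insurance = $1,402.20 annually
School district tax = $4,961.76 annually
Municipal property tax = $2,387.04 annually
Total per year = $8,751.00
Monthly escrow = $8,751.00 / 12 = $729.25
Shortage per month = $60.96 / 12 = $5.08
New monthly escrow = $729.25 + $5.08 = $734.33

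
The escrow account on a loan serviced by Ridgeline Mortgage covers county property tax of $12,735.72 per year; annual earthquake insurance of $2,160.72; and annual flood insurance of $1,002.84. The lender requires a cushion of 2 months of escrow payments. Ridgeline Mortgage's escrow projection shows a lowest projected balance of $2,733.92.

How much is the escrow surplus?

County property tax: $12,735.72 annually
Earthquake insurance: $2,160.72 annually
Flood insurance: $1,002.84 annually
Total per year = $12,735.72 + $2,160.72 + $1,002.84 = $15,899.28
Per month = $15,899.28 / 12 = $1,324.94
Required reserve = 2 × $1,324.94 = $2,649.88
Excess over cushion: $2,733.92 − $2,649.88 = $84.04

$84.04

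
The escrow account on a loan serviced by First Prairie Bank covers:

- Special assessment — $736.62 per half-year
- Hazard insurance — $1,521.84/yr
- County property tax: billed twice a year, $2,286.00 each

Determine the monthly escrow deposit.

Special assessment — $736.62 × 2 = $1,473.24/yr
Hazard insurance — $1,521.84/yr
County property tax — $2,286.00 × 2 = $4,572.00/yr
Total per year = $7,567.08
Monthly escrow = $7,567.08 / 12 = $630.59

$630.59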